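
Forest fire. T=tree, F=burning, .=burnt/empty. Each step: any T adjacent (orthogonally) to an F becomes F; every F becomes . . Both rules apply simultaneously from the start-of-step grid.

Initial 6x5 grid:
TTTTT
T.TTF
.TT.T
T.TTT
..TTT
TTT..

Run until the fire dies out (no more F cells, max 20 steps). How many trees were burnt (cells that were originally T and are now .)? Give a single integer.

Answer: 20

Derivation:
Step 1: +3 fires, +1 burnt (F count now 3)
Step 2: +3 fires, +3 burnt (F count now 3)
Step 3: +4 fires, +3 burnt (F count now 4)
Step 4: +4 fires, +4 burnt (F count now 4)
Step 5: +2 fires, +4 burnt (F count now 2)
Step 6: +2 fires, +2 burnt (F count now 2)
Step 7: +1 fires, +2 burnt (F count now 1)
Step 8: +1 fires, +1 burnt (F count now 1)
Step 9: +0 fires, +1 burnt (F count now 0)
Fire out after step 9
Initially T: 21, now '.': 29
Total burnt (originally-T cells now '.'): 20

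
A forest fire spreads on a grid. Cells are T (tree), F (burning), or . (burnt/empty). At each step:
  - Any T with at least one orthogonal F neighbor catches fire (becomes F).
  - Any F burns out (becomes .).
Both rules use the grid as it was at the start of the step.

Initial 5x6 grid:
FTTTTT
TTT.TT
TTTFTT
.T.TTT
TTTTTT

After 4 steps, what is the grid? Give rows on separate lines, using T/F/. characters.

Step 1: 5 trees catch fire, 2 burn out
  .FTTTT
  FTT.TT
  TTF.FT
  .T.FTT
  TTTTTT
Step 2: 9 trees catch fire, 5 burn out
  ..FTTT
  .FF.FT
  FF...F
  .T..FT
  TTTFTT
Step 3: 7 trees catch fire, 9 burn out
  ...FFT
  .....F
  ......
  .F...F
  TTF.FT
Step 4: 3 trees catch fire, 7 burn out
  .....F
  ......
  ......
  ......
  TF...F

.....F
......
......
......
TF...F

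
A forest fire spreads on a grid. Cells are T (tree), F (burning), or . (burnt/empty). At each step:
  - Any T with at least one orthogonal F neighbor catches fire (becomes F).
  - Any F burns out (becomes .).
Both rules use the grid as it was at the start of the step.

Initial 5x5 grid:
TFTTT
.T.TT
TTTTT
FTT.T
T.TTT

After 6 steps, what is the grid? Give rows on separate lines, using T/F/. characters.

Step 1: 6 trees catch fire, 2 burn out
  F.FTT
  .F.TT
  FTTTT
  .FT.T
  F.TTT
Step 2: 3 trees catch fire, 6 burn out
  ...FT
  ...TT
  .FTTT
  ..F.T
  ..TTT
Step 3: 4 trees catch fire, 3 burn out
  ....F
  ...FT
  ..FTT
  ....T
  ..FTT
Step 4: 3 trees catch fire, 4 burn out
  .....
  ....F
  ...FT
  ....T
  ...FT
Step 5: 2 trees catch fire, 3 burn out
  .....
  .....
  ....F
  ....T
  ....F
Step 6: 1 trees catch fire, 2 burn out
  .....
  .....
  .....
  ....F
  .....

.....
.....
.....
....F
.....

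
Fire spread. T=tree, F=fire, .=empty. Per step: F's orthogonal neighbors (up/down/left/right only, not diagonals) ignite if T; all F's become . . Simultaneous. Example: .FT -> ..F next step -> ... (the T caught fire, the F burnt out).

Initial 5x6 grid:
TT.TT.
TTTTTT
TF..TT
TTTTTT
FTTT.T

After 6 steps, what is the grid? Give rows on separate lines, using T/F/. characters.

Step 1: 5 trees catch fire, 2 burn out
  TT.TT.
  TFTTTT
  F...TT
  FFTTTT
  .FTT.T
Step 2: 5 trees catch fire, 5 burn out
  TF.TT.
  F.FTTT
  ....TT
  ..FTTT
  ..FT.T
Step 3: 4 trees catch fire, 5 burn out
  F..TT.
  ...FTT
  ....TT
  ...FTT
  ...F.T
Step 4: 3 trees catch fire, 4 burn out
  ...FT.
  ....FT
  ....TT
  ....FT
  .....T
Step 5: 4 trees catch fire, 3 burn out
  ....F.
  .....F
  ....FT
  .....F
  .....T
Step 6: 2 trees catch fire, 4 burn out
  ......
  ......
  .....F
  ......
  .....F

......
......
.....F
......
.....F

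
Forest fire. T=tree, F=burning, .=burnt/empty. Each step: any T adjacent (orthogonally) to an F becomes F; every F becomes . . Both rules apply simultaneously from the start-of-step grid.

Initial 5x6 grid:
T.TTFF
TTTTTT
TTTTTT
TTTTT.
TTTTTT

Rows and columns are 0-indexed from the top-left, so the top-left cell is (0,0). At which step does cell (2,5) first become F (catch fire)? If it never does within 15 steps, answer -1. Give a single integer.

Step 1: cell (2,5)='T' (+3 fires, +2 burnt)
Step 2: cell (2,5)='F' (+4 fires, +3 burnt)
  -> target ignites at step 2
Step 3: cell (2,5)='.' (+3 fires, +4 burnt)
Step 4: cell (2,5)='.' (+4 fires, +3 burnt)
Step 5: cell (2,5)='.' (+5 fires, +4 burnt)
Step 6: cell (2,5)='.' (+4 fires, +5 burnt)
Step 7: cell (2,5)='.' (+2 fires, +4 burnt)
Step 8: cell (2,5)='.' (+1 fires, +2 burnt)
Step 9: cell (2,5)='.' (+0 fires, +1 burnt)
  fire out at step 9

2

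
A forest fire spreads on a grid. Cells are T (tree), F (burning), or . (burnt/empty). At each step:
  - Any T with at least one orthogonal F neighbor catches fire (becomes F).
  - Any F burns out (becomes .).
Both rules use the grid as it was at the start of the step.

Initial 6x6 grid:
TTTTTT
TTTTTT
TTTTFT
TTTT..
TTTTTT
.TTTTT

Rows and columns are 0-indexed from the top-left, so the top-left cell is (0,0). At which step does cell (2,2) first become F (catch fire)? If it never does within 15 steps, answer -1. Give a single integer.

Step 1: cell (2,2)='T' (+3 fires, +1 burnt)
Step 2: cell (2,2)='F' (+5 fires, +3 burnt)
  -> target ignites at step 2
Step 3: cell (2,2)='.' (+6 fires, +5 burnt)
Step 4: cell (2,2)='.' (+7 fires, +6 burnt)
Step 5: cell (2,2)='.' (+7 fires, +7 burnt)
Step 6: cell (2,2)='.' (+4 fires, +7 burnt)
Step 7: cell (2,2)='.' (+0 fires, +4 burnt)
  fire out at step 7

2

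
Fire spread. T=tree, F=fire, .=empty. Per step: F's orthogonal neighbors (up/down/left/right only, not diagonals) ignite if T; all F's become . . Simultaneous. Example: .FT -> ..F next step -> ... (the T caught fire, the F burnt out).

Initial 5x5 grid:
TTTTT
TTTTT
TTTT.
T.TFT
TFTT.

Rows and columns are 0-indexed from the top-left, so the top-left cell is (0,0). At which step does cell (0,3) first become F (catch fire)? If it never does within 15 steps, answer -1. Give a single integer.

Step 1: cell (0,3)='T' (+6 fires, +2 burnt)
Step 2: cell (0,3)='T' (+3 fires, +6 burnt)
Step 3: cell (0,3)='F' (+5 fires, +3 burnt)
  -> target ignites at step 3
Step 4: cell (0,3)='.' (+4 fires, +5 burnt)
Step 5: cell (0,3)='.' (+2 fires, +4 burnt)
Step 6: cell (0,3)='.' (+0 fires, +2 burnt)
  fire out at step 6

3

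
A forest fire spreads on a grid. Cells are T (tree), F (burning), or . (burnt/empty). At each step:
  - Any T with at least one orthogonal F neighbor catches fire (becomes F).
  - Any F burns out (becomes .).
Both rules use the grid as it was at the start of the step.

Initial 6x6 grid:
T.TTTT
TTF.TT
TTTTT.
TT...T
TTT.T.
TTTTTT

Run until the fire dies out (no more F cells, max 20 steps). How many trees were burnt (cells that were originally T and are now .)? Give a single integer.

Step 1: +3 fires, +1 burnt (F count now 3)
Step 2: +4 fires, +3 burnt (F count now 4)
Step 3: +5 fires, +4 burnt (F count now 5)
Step 4: +4 fires, +5 burnt (F count now 4)
Step 5: +4 fires, +4 burnt (F count now 4)
Step 6: +2 fires, +4 burnt (F count now 2)
Step 7: +1 fires, +2 burnt (F count now 1)
Step 8: +1 fires, +1 burnt (F count now 1)
Step 9: +2 fires, +1 burnt (F count now 2)
Step 10: +0 fires, +2 burnt (F count now 0)
Fire out after step 10
Initially T: 27, now '.': 35
Total burnt (originally-T cells now '.'): 26

Answer: 26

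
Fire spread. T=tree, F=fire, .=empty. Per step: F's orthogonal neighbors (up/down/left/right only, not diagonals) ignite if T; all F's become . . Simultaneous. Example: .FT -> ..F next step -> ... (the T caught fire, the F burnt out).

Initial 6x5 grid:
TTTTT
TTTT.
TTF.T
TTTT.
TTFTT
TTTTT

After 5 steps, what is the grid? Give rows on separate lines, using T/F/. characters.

Step 1: 6 trees catch fire, 2 burn out
  TTTTT
  TTFT.
  TF..T
  TTFT.
  TF.FT
  TTFTT
Step 2: 10 trees catch fire, 6 burn out
  TTFTT
  TF.F.
  F...T
  TF.F.
  F...F
  TF.FT
Step 3: 6 trees catch fire, 10 burn out
  TF.FT
  F....
  ....T
  F....
  .....
  F...F
Step 4: 2 trees catch fire, 6 burn out
  F...F
  .....
  ....T
  .....
  .....
  .....
Step 5: 0 trees catch fire, 2 burn out
  .....
  .....
  ....T
  .....
  .....
  .....

.....
.....
....T
.....
.....
.....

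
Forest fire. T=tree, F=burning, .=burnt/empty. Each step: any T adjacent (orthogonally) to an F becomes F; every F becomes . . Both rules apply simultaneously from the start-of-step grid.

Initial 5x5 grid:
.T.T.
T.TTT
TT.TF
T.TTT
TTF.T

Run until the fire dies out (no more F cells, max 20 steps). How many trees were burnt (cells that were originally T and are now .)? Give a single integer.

Step 1: +5 fires, +2 burnt (F count now 5)
Step 2: +4 fires, +5 burnt (F count now 4)
Step 3: +3 fires, +4 burnt (F count now 3)
Step 4: +1 fires, +3 burnt (F count now 1)
Step 5: +2 fires, +1 burnt (F count now 2)
Step 6: +0 fires, +2 burnt (F count now 0)
Fire out after step 6
Initially T: 16, now '.': 24
Total burnt (originally-T cells now '.'): 15

Answer: 15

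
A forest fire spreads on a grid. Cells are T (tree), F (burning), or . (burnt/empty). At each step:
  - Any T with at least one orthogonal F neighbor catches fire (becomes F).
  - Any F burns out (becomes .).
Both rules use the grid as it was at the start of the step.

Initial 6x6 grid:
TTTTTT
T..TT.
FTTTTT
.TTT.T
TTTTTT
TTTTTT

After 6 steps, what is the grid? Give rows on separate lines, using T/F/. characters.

Step 1: 2 trees catch fire, 1 burn out
  TTTTTT
  F..TT.
  .FTTTT
  .TTT.T
  TTTTTT
  TTTTTT
Step 2: 3 trees catch fire, 2 burn out
  FTTTTT
  ...TT.
  ..FTTT
  .FTT.T
  TTTTTT
  TTTTTT
Step 3: 4 trees catch fire, 3 burn out
  .FTTTT
  ...TT.
  ...FTT
  ..FT.T
  TFTTTT
  TTTTTT
Step 4: 7 trees catch fire, 4 burn out
  ..FTTT
  ...FT.
  ....FT
  ...F.T
  F.FTTT
  TFTTTT
Step 5: 6 trees catch fire, 7 burn out
  ...FTT
  ....F.
  .....F
  .....T
  ...FTT
  F.FTTT
Step 6: 4 trees catch fire, 6 burn out
  ....FT
  ......
  ......
  .....F
  ....FT
  ...FTT

....FT
......
......
.....F
....FT
...FTT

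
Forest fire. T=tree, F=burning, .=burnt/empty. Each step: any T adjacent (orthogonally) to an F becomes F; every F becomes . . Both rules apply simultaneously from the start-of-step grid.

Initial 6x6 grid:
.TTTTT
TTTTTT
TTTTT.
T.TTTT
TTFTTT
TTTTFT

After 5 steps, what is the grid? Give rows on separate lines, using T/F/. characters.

Step 1: 7 trees catch fire, 2 burn out
  .TTTTT
  TTTTTT
  TTTTT.
  T.FTTT
  TF.FFT
  TTFF.F
Step 2: 6 trees catch fire, 7 burn out
  .TTTTT
  TTTTTT
  TTFTT.
  T..FFT
  F....F
  TF....
Step 3: 7 trees catch fire, 6 burn out
  .TTTTT
  TTFTTT
  TF.FF.
  F....F
  ......
  F.....
Step 4: 5 trees catch fire, 7 burn out
  .TFTTT
  TF.FFT
  F.....
  ......
  ......
  ......
Step 5: 5 trees catch fire, 5 burn out
  .F.FFT
  F....F
  ......
  ......
  ......
  ......

.F.FFT
F....F
......
......
......
......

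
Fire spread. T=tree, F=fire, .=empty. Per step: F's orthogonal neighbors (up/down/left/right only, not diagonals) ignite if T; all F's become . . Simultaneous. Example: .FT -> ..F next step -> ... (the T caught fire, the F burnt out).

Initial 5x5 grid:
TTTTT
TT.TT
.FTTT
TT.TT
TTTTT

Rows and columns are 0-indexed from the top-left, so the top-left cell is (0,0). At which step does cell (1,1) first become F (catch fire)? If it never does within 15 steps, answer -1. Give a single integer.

Step 1: cell (1,1)='F' (+3 fires, +1 burnt)
  -> target ignites at step 1
Step 2: cell (1,1)='.' (+5 fires, +3 burnt)
Step 3: cell (1,1)='.' (+7 fires, +5 burnt)
Step 4: cell (1,1)='.' (+4 fires, +7 burnt)
Step 5: cell (1,1)='.' (+2 fires, +4 burnt)
Step 6: cell (1,1)='.' (+0 fires, +2 burnt)
  fire out at step 6

1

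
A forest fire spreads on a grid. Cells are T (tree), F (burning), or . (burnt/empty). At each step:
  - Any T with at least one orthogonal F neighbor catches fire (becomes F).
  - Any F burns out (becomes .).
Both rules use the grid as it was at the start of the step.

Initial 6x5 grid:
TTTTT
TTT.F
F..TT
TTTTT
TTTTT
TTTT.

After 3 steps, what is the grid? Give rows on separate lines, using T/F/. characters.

Step 1: 4 trees catch fire, 2 burn out
  TTTTF
  FTT..
  ...TF
  FTTTT
  TTTTT
  TTTT.
Step 2: 7 trees catch fire, 4 burn out
  FTTF.
  .FT..
  ...F.
  .FTTF
  FTTTT
  TTTT.
Step 3: 8 trees catch fire, 7 burn out
  .FF..
  ..F..
  .....
  ..FF.
  .FTTF
  FTTT.

.FF..
..F..
.....
..FF.
.FTTF
FTTT.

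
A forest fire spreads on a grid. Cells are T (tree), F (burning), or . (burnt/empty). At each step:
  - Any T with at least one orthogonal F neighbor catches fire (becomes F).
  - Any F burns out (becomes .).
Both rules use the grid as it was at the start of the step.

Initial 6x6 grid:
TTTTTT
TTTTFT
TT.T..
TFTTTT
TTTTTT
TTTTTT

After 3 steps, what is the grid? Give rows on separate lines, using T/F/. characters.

Step 1: 7 trees catch fire, 2 burn out
  TTTTFT
  TTTF.F
  TF.T..
  F.FTTT
  TFTTTT
  TTTTTT
Step 2: 10 trees catch fire, 7 burn out
  TTTF.F
  TFF...
  F..F..
  ...FTT
  F.FTTT
  TFTTTT
Step 3: 7 trees catch fire, 10 burn out
  TFF...
  F.....
  ......
  ....FT
  ...FTT
  F.FTTT

TFF...
F.....
......
....FT
...FTT
F.FTTT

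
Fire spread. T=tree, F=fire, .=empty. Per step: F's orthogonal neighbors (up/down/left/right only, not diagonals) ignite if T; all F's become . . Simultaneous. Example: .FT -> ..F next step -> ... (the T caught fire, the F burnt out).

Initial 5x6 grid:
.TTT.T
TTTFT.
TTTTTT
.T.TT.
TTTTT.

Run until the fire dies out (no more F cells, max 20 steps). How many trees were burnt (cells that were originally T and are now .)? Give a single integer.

Step 1: +4 fires, +1 burnt (F count now 4)
Step 2: +5 fires, +4 burnt (F count now 5)
Step 3: +6 fires, +5 burnt (F count now 6)
Step 4: +4 fires, +6 burnt (F count now 4)
Step 5: +1 fires, +4 burnt (F count now 1)
Step 6: +1 fires, +1 burnt (F count now 1)
Step 7: +0 fires, +1 burnt (F count now 0)
Fire out after step 7
Initially T: 22, now '.': 29
Total burnt (originally-T cells now '.'): 21

Answer: 21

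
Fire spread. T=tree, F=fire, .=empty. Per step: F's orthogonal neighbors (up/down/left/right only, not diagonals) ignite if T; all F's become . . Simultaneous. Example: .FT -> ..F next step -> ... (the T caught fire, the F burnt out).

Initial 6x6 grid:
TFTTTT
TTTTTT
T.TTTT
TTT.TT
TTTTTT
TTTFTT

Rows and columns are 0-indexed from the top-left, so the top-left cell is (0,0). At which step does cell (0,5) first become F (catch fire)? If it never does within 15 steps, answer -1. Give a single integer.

Step 1: cell (0,5)='T' (+6 fires, +2 burnt)
Step 2: cell (0,5)='T' (+7 fires, +6 burnt)
Step 3: cell (0,5)='T' (+9 fires, +7 burnt)
Step 4: cell (0,5)='F' (+8 fires, +9 burnt)
  -> target ignites at step 4
Step 5: cell (0,5)='.' (+2 fires, +8 burnt)
Step 6: cell (0,5)='.' (+0 fires, +2 burnt)
  fire out at step 6

4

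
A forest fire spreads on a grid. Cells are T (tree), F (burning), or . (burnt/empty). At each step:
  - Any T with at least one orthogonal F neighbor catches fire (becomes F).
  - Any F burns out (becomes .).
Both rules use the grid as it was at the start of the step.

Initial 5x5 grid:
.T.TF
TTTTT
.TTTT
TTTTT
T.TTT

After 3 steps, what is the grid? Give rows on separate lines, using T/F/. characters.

Step 1: 2 trees catch fire, 1 burn out
  .T.F.
  TTTTF
  .TTTT
  TTTTT
  T.TTT
Step 2: 2 trees catch fire, 2 burn out
  .T...
  TTTF.
  .TTTF
  TTTTT
  T.TTT
Step 3: 3 trees catch fire, 2 burn out
  .T...
  TTF..
  .TTF.
  TTTTF
  T.TTT

.T...
TTF..
.TTF.
TTTTF
T.TTT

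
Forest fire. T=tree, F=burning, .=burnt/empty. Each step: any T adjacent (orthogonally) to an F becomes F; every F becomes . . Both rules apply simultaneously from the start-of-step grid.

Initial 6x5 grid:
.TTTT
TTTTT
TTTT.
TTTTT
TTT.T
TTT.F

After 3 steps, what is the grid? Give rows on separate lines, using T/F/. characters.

Step 1: 1 trees catch fire, 1 burn out
  .TTTT
  TTTTT
  TTTT.
  TTTTT
  TTT.F
  TTT..
Step 2: 1 trees catch fire, 1 burn out
  .TTTT
  TTTTT
  TTTT.
  TTTTF
  TTT..
  TTT..
Step 3: 1 trees catch fire, 1 burn out
  .TTTT
  TTTTT
  TTTT.
  TTTF.
  TTT..
  TTT..

.TTTT
TTTTT
TTTT.
TTTF.
TTT..
TTT..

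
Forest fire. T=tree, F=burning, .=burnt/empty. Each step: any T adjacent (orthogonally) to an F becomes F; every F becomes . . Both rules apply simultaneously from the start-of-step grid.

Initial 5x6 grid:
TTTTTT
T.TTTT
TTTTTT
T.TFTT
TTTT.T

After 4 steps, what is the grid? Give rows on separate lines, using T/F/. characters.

Step 1: 4 trees catch fire, 1 burn out
  TTTTTT
  T.TTTT
  TTTFTT
  T.F.FT
  TTTF.T
Step 2: 5 trees catch fire, 4 burn out
  TTTTTT
  T.TFTT
  TTF.FT
  T....F
  TTF..T
Step 3: 7 trees catch fire, 5 burn out
  TTTFTT
  T.F.FT
  TF...F
  T.....
  TF...F
Step 4: 5 trees catch fire, 7 burn out
  TTF.FT
  T....F
  F.....
  T.....
  F.....

TTF.FT
T....F
F.....
T.....
F.....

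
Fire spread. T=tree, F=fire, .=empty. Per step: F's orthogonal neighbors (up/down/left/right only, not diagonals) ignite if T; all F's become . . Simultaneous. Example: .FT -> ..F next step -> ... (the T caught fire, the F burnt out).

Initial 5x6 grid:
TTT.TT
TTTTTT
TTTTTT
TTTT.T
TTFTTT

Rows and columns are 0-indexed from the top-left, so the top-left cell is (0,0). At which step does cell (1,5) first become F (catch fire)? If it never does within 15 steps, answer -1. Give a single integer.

Step 1: cell (1,5)='T' (+3 fires, +1 burnt)
Step 2: cell (1,5)='T' (+5 fires, +3 burnt)
Step 3: cell (1,5)='T' (+5 fires, +5 burnt)
Step 4: cell (1,5)='T' (+6 fires, +5 burnt)
Step 5: cell (1,5)='T' (+4 fires, +6 burnt)
Step 6: cell (1,5)='F' (+3 fires, +4 burnt)
  -> target ignites at step 6
Step 7: cell (1,5)='.' (+1 fires, +3 burnt)
Step 8: cell (1,5)='.' (+0 fires, +1 burnt)
  fire out at step 8

6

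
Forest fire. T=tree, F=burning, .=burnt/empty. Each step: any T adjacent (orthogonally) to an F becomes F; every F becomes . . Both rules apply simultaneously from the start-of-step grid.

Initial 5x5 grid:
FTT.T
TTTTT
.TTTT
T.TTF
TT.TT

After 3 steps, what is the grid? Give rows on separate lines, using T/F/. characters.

Step 1: 5 trees catch fire, 2 burn out
  .FT.T
  FTTTT
  .TTTF
  T.TF.
  TT.TF
Step 2: 6 trees catch fire, 5 burn out
  ..F.T
  .FTTF
  .TTF.
  T.F..
  TT.F.
Step 3: 5 trees catch fire, 6 burn out
  ....F
  ..FF.
  .FF..
  T....
  TT...

....F
..FF.
.FF..
T....
TT...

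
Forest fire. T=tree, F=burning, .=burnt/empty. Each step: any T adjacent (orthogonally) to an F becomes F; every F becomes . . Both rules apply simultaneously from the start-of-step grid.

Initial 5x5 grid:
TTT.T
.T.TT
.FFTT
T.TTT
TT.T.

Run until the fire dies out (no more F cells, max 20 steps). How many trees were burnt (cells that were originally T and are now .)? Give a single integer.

Step 1: +3 fires, +2 burnt (F count now 3)
Step 2: +4 fires, +3 burnt (F count now 4)
Step 3: +5 fires, +4 burnt (F count now 5)
Step 4: +1 fires, +5 burnt (F count now 1)
Step 5: +0 fires, +1 burnt (F count now 0)
Fire out after step 5
Initially T: 16, now '.': 22
Total burnt (originally-T cells now '.'): 13

Answer: 13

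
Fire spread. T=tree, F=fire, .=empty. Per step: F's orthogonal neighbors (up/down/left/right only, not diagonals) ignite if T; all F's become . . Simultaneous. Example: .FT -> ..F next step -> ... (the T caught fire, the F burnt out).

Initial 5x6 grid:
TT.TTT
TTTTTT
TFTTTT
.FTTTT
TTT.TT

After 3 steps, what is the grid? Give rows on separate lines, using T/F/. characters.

Step 1: 5 trees catch fire, 2 burn out
  TT.TTT
  TFTTTT
  F.FTTT
  ..FTTT
  TFT.TT
Step 2: 7 trees catch fire, 5 burn out
  TF.TTT
  F.FTTT
  ...FTT
  ...FTT
  F.F.TT
Step 3: 4 trees catch fire, 7 burn out
  F..TTT
  ...FTT
  ....FT
  ....FT
  ....TT

F..TTT
...FTT
....FT
....FT
....TT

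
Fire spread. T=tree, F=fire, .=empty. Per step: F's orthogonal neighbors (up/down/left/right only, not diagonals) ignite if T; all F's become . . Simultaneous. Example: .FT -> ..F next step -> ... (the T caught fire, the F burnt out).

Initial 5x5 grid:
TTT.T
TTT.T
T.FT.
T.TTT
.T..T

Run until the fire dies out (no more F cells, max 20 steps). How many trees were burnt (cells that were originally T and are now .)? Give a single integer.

Step 1: +3 fires, +1 burnt (F count now 3)
Step 2: +3 fires, +3 burnt (F count now 3)
Step 3: +3 fires, +3 burnt (F count now 3)
Step 4: +3 fires, +3 burnt (F count now 3)
Step 5: +1 fires, +3 burnt (F count now 1)
Step 6: +0 fires, +1 burnt (F count now 0)
Fire out after step 6
Initially T: 16, now '.': 22
Total burnt (originally-T cells now '.'): 13

Answer: 13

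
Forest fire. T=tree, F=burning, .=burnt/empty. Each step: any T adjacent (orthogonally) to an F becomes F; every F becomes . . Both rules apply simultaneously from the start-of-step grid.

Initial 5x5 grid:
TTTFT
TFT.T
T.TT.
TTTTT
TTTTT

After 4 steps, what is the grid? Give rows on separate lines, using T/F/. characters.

Step 1: 5 trees catch fire, 2 burn out
  TFF.F
  F.F.T
  T.TT.
  TTTTT
  TTTTT
Step 2: 4 trees catch fire, 5 burn out
  F....
  ....F
  F.FT.
  TTTTT
  TTTTT
Step 3: 3 trees catch fire, 4 burn out
  .....
  .....
  ...F.
  FTFTT
  TTTTT
Step 4: 4 trees catch fire, 3 burn out
  .....
  .....
  .....
  .F.FT
  FTFTT

.....
.....
.....
.F.FT
FTFTT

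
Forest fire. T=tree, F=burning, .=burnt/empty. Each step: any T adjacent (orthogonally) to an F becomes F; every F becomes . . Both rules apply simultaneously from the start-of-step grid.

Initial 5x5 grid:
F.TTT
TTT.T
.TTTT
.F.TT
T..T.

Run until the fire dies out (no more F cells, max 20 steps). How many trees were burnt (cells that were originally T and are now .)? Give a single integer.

Step 1: +2 fires, +2 burnt (F count now 2)
Step 2: +2 fires, +2 burnt (F count now 2)
Step 3: +2 fires, +2 burnt (F count now 2)
Step 4: +3 fires, +2 burnt (F count now 3)
Step 5: +4 fires, +3 burnt (F count now 4)
Step 6: +1 fires, +4 burnt (F count now 1)
Step 7: +0 fires, +1 burnt (F count now 0)
Fire out after step 7
Initially T: 15, now '.': 24
Total burnt (originally-T cells now '.'): 14

Answer: 14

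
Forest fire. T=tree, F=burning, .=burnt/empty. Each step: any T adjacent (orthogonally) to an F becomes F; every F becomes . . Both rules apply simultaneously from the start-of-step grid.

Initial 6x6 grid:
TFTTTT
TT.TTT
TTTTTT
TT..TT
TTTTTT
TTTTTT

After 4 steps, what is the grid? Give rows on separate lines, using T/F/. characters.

Step 1: 3 trees catch fire, 1 burn out
  F.FTTT
  TF.TTT
  TTTTTT
  TT..TT
  TTTTTT
  TTTTTT
Step 2: 3 trees catch fire, 3 burn out
  ...FTT
  F..TTT
  TFTTTT
  TT..TT
  TTTTTT
  TTTTTT
Step 3: 5 trees catch fire, 3 burn out
  ....FT
  ...FTT
  F.FTTT
  TF..TT
  TTTTTT
  TTTTTT
Step 4: 5 trees catch fire, 5 burn out
  .....F
  ....FT
  ...FTT
  F...TT
  TFTTTT
  TTTTTT

.....F
....FT
...FTT
F...TT
TFTTTT
TTTTTT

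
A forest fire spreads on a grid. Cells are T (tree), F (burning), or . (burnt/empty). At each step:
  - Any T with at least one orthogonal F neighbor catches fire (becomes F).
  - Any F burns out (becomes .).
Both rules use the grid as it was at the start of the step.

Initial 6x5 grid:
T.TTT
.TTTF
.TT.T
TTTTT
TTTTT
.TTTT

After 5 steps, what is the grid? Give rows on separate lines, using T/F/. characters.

Step 1: 3 trees catch fire, 1 burn out
  T.TTF
  .TTF.
  .TT.F
  TTTTT
  TTTTT
  .TTTT
Step 2: 3 trees catch fire, 3 burn out
  T.TF.
  .TF..
  .TT..
  TTTTF
  TTTTT
  .TTTT
Step 3: 5 trees catch fire, 3 burn out
  T.F..
  .F...
  .TF..
  TTTF.
  TTTTF
  .TTTT
Step 4: 4 trees catch fire, 5 burn out
  T....
  .....
  .F...
  TTF..
  TTTF.
  .TTTF
Step 5: 3 trees catch fire, 4 burn out
  T....
  .....
  .....
  TF...
  TTF..
  .TTF.

T....
.....
.....
TF...
TTF..
.TTF.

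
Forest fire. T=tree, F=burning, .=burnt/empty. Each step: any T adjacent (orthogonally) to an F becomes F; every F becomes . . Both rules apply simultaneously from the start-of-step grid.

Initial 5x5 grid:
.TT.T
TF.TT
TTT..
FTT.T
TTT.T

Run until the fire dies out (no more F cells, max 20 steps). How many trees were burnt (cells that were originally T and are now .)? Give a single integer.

Step 1: +6 fires, +2 burnt (F count now 6)
Step 2: +4 fires, +6 burnt (F count now 4)
Step 3: +1 fires, +4 burnt (F count now 1)
Step 4: +0 fires, +1 burnt (F count now 0)
Fire out after step 4
Initially T: 16, now '.': 20
Total burnt (originally-T cells now '.'): 11

Answer: 11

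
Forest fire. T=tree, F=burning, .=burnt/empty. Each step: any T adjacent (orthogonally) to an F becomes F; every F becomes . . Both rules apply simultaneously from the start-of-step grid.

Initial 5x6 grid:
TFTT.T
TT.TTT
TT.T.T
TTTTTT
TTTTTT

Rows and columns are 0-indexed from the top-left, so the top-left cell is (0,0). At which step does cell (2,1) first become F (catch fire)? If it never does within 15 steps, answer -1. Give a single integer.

Step 1: cell (2,1)='T' (+3 fires, +1 burnt)
Step 2: cell (2,1)='F' (+3 fires, +3 burnt)
  -> target ignites at step 2
Step 3: cell (2,1)='.' (+3 fires, +3 burnt)
Step 4: cell (2,1)='.' (+5 fires, +3 burnt)
Step 5: cell (2,1)='.' (+4 fires, +5 burnt)
Step 6: cell (2,1)='.' (+4 fires, +4 burnt)
Step 7: cell (2,1)='.' (+2 fires, +4 burnt)
Step 8: cell (2,1)='.' (+1 fires, +2 burnt)
Step 9: cell (2,1)='.' (+0 fires, +1 burnt)
  fire out at step 9

2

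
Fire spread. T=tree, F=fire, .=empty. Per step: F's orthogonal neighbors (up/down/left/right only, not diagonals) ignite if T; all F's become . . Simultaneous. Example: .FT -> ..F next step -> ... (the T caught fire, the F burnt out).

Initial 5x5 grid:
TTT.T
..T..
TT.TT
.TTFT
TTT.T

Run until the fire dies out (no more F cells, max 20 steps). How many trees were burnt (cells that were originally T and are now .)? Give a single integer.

Step 1: +3 fires, +1 burnt (F count now 3)
Step 2: +4 fires, +3 burnt (F count now 4)
Step 3: +2 fires, +4 burnt (F count now 2)
Step 4: +2 fires, +2 burnt (F count now 2)
Step 5: +0 fires, +2 burnt (F count now 0)
Fire out after step 5
Initially T: 16, now '.': 20
Total burnt (originally-T cells now '.'): 11

Answer: 11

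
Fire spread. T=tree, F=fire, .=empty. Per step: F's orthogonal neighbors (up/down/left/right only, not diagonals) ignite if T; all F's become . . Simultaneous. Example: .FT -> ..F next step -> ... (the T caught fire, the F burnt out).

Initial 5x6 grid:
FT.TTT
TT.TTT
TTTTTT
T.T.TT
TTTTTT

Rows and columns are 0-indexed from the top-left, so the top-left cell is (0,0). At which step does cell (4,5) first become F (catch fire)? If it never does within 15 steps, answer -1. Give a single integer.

Step 1: cell (4,5)='T' (+2 fires, +1 burnt)
Step 2: cell (4,5)='T' (+2 fires, +2 burnt)
Step 3: cell (4,5)='T' (+2 fires, +2 burnt)
Step 4: cell (4,5)='T' (+2 fires, +2 burnt)
Step 5: cell (4,5)='T' (+3 fires, +2 burnt)
Step 6: cell (4,5)='T' (+3 fires, +3 burnt)
Step 7: cell (4,5)='T' (+5 fires, +3 burnt)
Step 8: cell (4,5)='T' (+4 fires, +5 burnt)
Step 9: cell (4,5)='F' (+2 fires, +4 burnt)
  -> target ignites at step 9
Step 10: cell (4,5)='.' (+0 fires, +2 burnt)
  fire out at step 10

9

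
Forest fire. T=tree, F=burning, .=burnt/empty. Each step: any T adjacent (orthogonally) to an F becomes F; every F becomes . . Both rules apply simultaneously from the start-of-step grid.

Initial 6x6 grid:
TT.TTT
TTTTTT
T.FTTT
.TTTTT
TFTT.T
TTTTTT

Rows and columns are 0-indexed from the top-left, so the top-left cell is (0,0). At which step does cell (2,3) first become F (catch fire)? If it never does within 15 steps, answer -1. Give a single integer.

Step 1: cell (2,3)='F' (+7 fires, +2 burnt)
  -> target ignites at step 1
Step 2: cell (2,3)='.' (+7 fires, +7 burnt)
Step 3: cell (2,3)='.' (+7 fires, +7 burnt)
Step 4: cell (2,3)='.' (+6 fires, +7 burnt)
Step 5: cell (2,3)='.' (+3 fires, +6 burnt)
Step 6: cell (2,3)='.' (+0 fires, +3 burnt)
  fire out at step 6

1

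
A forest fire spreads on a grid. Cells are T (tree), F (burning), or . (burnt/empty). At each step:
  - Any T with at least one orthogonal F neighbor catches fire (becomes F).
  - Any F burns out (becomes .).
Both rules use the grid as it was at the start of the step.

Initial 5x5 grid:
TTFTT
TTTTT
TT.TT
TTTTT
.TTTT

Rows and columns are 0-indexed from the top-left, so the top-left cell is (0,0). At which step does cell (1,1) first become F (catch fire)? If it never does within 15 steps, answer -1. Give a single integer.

Step 1: cell (1,1)='T' (+3 fires, +1 burnt)
Step 2: cell (1,1)='F' (+4 fires, +3 burnt)
  -> target ignites at step 2
Step 3: cell (1,1)='.' (+4 fires, +4 burnt)
Step 4: cell (1,1)='.' (+4 fires, +4 burnt)
Step 5: cell (1,1)='.' (+5 fires, +4 burnt)
Step 6: cell (1,1)='.' (+2 fires, +5 burnt)
Step 7: cell (1,1)='.' (+0 fires, +2 burnt)
  fire out at step 7

2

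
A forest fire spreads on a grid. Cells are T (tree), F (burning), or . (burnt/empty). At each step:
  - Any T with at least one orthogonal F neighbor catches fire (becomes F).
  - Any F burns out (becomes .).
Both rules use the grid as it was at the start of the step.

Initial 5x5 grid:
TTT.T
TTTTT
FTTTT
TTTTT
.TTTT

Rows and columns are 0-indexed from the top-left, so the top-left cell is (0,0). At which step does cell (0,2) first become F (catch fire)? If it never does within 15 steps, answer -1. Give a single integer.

Step 1: cell (0,2)='T' (+3 fires, +1 burnt)
Step 2: cell (0,2)='T' (+4 fires, +3 burnt)
Step 3: cell (0,2)='T' (+5 fires, +4 burnt)
Step 4: cell (0,2)='F' (+5 fires, +5 burnt)
  -> target ignites at step 4
Step 5: cell (0,2)='.' (+3 fires, +5 burnt)
Step 6: cell (0,2)='.' (+2 fires, +3 burnt)
Step 7: cell (0,2)='.' (+0 fires, +2 burnt)
  fire out at step 7

4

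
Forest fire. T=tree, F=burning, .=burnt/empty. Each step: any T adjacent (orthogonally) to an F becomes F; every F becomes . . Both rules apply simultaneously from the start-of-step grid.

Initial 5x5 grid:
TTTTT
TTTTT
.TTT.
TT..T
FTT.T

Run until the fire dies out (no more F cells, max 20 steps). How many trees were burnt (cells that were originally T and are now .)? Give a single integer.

Step 1: +2 fires, +1 burnt (F count now 2)
Step 2: +2 fires, +2 burnt (F count now 2)
Step 3: +1 fires, +2 burnt (F count now 1)
Step 4: +2 fires, +1 burnt (F count now 2)
Step 5: +4 fires, +2 burnt (F count now 4)
Step 6: +3 fires, +4 burnt (F count now 3)
Step 7: +2 fires, +3 burnt (F count now 2)
Step 8: +1 fires, +2 burnt (F count now 1)
Step 9: +0 fires, +1 burnt (F count now 0)
Fire out after step 9
Initially T: 19, now '.': 23
Total burnt (originally-T cells now '.'): 17

Answer: 17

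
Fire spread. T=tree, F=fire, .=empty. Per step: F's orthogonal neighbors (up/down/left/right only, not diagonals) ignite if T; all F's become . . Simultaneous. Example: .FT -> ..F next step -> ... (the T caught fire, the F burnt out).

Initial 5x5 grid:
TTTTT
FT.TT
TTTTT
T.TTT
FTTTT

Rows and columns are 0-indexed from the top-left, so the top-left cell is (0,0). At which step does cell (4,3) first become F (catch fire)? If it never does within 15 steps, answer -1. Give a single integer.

Step 1: cell (4,3)='T' (+5 fires, +2 burnt)
Step 2: cell (4,3)='T' (+3 fires, +5 burnt)
Step 3: cell (4,3)='F' (+4 fires, +3 burnt)
  -> target ignites at step 3
Step 4: cell (4,3)='.' (+4 fires, +4 burnt)
Step 5: cell (4,3)='.' (+4 fires, +4 burnt)
Step 6: cell (4,3)='.' (+1 fires, +4 burnt)
Step 7: cell (4,3)='.' (+0 fires, +1 burnt)
  fire out at step 7

3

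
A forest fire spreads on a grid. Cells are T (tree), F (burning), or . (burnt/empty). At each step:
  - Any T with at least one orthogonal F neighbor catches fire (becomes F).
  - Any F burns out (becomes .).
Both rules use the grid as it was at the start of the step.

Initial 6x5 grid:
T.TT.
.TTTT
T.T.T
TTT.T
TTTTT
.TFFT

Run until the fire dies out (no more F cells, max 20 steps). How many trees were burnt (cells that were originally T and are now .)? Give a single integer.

Answer: 20

Derivation:
Step 1: +4 fires, +2 burnt (F count now 4)
Step 2: +3 fires, +4 burnt (F count now 3)
Step 3: +4 fires, +3 burnt (F count now 4)
Step 4: +3 fires, +4 burnt (F count now 3)
Step 5: +5 fires, +3 burnt (F count now 5)
Step 6: +1 fires, +5 burnt (F count now 1)
Step 7: +0 fires, +1 burnt (F count now 0)
Fire out after step 7
Initially T: 21, now '.': 29
Total burnt (originally-T cells now '.'): 20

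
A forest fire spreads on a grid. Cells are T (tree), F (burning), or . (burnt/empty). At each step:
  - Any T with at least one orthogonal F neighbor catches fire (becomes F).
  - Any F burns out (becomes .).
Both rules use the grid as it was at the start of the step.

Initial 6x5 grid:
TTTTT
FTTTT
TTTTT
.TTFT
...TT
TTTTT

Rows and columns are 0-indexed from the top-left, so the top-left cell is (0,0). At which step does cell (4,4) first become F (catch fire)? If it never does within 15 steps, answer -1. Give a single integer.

Step 1: cell (4,4)='T' (+7 fires, +2 burnt)
Step 2: cell (4,4)='F' (+9 fires, +7 burnt)
  -> target ignites at step 2
Step 3: cell (4,4)='.' (+5 fires, +9 burnt)
Step 4: cell (4,4)='.' (+2 fires, +5 burnt)
Step 5: cell (4,4)='.' (+1 fires, +2 burnt)
Step 6: cell (4,4)='.' (+0 fires, +1 burnt)
  fire out at step 6

2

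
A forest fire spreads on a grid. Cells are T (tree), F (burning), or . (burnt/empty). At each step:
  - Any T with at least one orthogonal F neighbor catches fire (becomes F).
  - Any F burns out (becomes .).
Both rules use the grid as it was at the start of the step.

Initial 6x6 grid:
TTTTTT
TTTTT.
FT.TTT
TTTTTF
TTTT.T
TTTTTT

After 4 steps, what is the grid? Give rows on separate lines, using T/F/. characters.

Step 1: 6 trees catch fire, 2 burn out
  TTTTTT
  FTTTT.
  .F.TTF
  FTTTF.
  TTTT.F
  TTTTTT
Step 2: 7 trees catch fire, 6 burn out
  FTTTTT
  .FTTT.
  ...TF.
  .FTF..
  FTTT..
  TTTTTF
Step 3: 9 trees catch fire, 7 burn out
  .FTTTT
  ..FTF.
  ...F..
  ..F...
  .FTF..
  FTTTF.
Step 4: 6 trees catch fire, 9 burn out
  ..FTFT
  ...F..
  ......
  ......
  ..F...
  .FTF..

..FTFT
...F..
......
......
..F...
.FTF..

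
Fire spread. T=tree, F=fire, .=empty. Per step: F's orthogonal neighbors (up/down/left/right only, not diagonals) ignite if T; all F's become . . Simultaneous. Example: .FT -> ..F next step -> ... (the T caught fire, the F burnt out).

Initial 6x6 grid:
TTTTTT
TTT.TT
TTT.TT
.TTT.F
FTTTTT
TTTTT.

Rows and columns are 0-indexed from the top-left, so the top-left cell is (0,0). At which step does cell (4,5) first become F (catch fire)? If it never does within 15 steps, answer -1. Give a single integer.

Step 1: cell (4,5)='F' (+4 fires, +2 burnt)
  -> target ignites at step 1
Step 2: cell (4,5)='.' (+6 fires, +4 burnt)
Step 3: cell (4,5)='.' (+7 fires, +6 burnt)
Step 4: cell (4,5)='.' (+6 fires, +7 burnt)
Step 5: cell (4,5)='.' (+4 fires, +6 burnt)
Step 6: cell (4,5)='.' (+2 fires, +4 burnt)
Step 7: cell (4,5)='.' (+0 fires, +2 burnt)
  fire out at step 7

1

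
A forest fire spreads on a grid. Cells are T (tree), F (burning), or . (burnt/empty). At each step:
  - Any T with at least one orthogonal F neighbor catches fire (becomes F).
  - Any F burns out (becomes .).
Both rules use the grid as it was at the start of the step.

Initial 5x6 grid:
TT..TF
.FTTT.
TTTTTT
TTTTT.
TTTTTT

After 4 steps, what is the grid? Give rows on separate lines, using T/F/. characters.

Step 1: 4 trees catch fire, 2 burn out
  TF..F.
  ..FTT.
  TFTTTT
  TTTTT.
  TTTTTT
Step 2: 6 trees catch fire, 4 burn out
  F.....
  ...FF.
  F.FTTT
  TFTTT.
  TTTTTT
Step 3: 5 trees catch fire, 6 burn out
  ......
  ......
  ...FFT
  F.FTT.
  TFTTTT
Step 4: 5 trees catch fire, 5 burn out
  ......
  ......
  .....F
  ...FF.
  F.FTTT

......
......
.....F
...FF.
F.FTTT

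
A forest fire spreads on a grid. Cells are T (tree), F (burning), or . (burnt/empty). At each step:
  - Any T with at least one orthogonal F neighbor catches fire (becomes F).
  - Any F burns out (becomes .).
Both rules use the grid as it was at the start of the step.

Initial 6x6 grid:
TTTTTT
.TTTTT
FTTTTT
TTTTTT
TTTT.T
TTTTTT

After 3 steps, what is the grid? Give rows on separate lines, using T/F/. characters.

Step 1: 2 trees catch fire, 1 burn out
  TTTTTT
  .TTTTT
  .FTTTT
  FTTTTT
  TTTT.T
  TTTTTT
Step 2: 4 trees catch fire, 2 burn out
  TTTTTT
  .FTTTT
  ..FTTT
  .FTTTT
  FTTT.T
  TTTTTT
Step 3: 6 trees catch fire, 4 burn out
  TFTTTT
  ..FTTT
  ...FTT
  ..FTTT
  .FTT.T
  FTTTTT

TFTTTT
..FTTT
...FTT
..FTTT
.FTT.T
FTTTTT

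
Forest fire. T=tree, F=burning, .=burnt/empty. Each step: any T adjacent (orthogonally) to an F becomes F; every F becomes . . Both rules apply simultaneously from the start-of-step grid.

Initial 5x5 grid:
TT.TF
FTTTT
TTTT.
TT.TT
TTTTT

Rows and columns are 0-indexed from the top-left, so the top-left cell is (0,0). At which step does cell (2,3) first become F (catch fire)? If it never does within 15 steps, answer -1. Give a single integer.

Step 1: cell (2,3)='T' (+5 fires, +2 burnt)
Step 2: cell (2,3)='T' (+5 fires, +5 burnt)
Step 3: cell (2,3)='F' (+4 fires, +5 burnt)
  -> target ignites at step 3
Step 4: cell (2,3)='.' (+2 fires, +4 burnt)
Step 5: cell (2,3)='.' (+3 fires, +2 burnt)
Step 6: cell (2,3)='.' (+1 fires, +3 burnt)
Step 7: cell (2,3)='.' (+0 fires, +1 burnt)
  fire out at step 7

3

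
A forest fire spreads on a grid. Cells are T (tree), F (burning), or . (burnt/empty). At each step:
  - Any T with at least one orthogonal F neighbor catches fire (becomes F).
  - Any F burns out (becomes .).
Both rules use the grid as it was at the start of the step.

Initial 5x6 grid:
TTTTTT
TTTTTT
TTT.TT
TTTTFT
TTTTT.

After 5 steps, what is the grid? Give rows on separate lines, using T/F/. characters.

Step 1: 4 trees catch fire, 1 burn out
  TTTTTT
  TTTTTT
  TTT.FT
  TTTF.F
  TTTTF.
Step 2: 4 trees catch fire, 4 burn out
  TTTTTT
  TTTTFT
  TTT..F
  TTF...
  TTTF..
Step 3: 6 trees catch fire, 4 burn out
  TTTTFT
  TTTF.F
  TTF...
  TF....
  TTF...
Step 4: 6 trees catch fire, 6 burn out
  TTTF.F
  TTF...
  TF....
  F.....
  TF....
Step 5: 4 trees catch fire, 6 burn out
  TTF...
  TF....
  F.....
  ......
  F.....

TTF...
TF....
F.....
......
F.....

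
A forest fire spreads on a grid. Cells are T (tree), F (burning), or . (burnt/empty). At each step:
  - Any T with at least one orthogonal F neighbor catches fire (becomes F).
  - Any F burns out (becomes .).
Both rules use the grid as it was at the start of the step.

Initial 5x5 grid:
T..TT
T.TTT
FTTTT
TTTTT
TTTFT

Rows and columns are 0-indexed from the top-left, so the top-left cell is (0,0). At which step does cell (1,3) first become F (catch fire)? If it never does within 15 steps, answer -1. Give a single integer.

Step 1: cell (1,3)='T' (+6 fires, +2 burnt)
Step 2: cell (1,3)='T' (+8 fires, +6 burnt)
Step 3: cell (1,3)='F' (+3 fires, +8 burnt)
  -> target ignites at step 3
Step 4: cell (1,3)='.' (+2 fires, +3 burnt)
Step 5: cell (1,3)='.' (+1 fires, +2 burnt)
Step 6: cell (1,3)='.' (+0 fires, +1 burnt)
  fire out at step 6

3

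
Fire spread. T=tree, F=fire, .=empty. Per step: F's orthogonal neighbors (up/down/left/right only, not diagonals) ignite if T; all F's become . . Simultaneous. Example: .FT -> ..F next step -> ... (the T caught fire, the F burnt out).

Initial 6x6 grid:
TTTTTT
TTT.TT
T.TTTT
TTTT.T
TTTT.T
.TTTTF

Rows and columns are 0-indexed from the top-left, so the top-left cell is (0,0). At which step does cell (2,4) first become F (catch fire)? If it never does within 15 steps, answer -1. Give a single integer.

Step 1: cell (2,4)='T' (+2 fires, +1 burnt)
Step 2: cell (2,4)='T' (+2 fires, +2 burnt)
Step 3: cell (2,4)='T' (+3 fires, +2 burnt)
Step 4: cell (2,4)='F' (+5 fires, +3 burnt)
  -> target ignites at step 4
Step 5: cell (2,4)='.' (+5 fires, +5 burnt)
Step 6: cell (2,4)='.' (+4 fires, +5 burnt)
Step 7: cell (2,4)='.' (+3 fires, +4 burnt)
Step 8: cell (2,4)='.' (+3 fires, +3 burnt)
Step 9: cell (2,4)='.' (+2 fires, +3 burnt)
Step 10: cell (2,4)='.' (+1 fires, +2 burnt)
Step 11: cell (2,4)='.' (+0 fires, +1 burnt)
  fire out at step 11

4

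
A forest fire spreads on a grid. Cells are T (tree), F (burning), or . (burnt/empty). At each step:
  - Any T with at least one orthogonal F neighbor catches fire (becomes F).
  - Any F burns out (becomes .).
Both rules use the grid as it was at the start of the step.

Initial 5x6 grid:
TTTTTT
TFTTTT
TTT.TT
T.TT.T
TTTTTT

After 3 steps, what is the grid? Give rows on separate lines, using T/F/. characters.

Step 1: 4 trees catch fire, 1 burn out
  TFTTTT
  F.FTTT
  TFT.TT
  T.TT.T
  TTTTTT
Step 2: 5 trees catch fire, 4 burn out
  F.FTTT
  ...FTT
  F.F.TT
  T.TT.T
  TTTTTT
Step 3: 4 trees catch fire, 5 burn out
  ...FTT
  ....FT
  ....TT
  F.FT.T
  TTTTTT

...FTT
....FT
....TT
F.FT.T
TTTTTT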